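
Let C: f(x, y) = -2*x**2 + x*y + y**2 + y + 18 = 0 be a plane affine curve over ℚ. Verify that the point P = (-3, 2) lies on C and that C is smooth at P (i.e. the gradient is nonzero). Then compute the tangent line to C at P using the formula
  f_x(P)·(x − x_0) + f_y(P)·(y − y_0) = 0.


Tangent line at P: 14*x + 2*y + 38 = 0.

Step 1: f(-3, 2) = 0, so P lies on C.
Step 2: partial derivatives
  f_x(x, y) = -4*x + y, f_y(x, y) = x + 2*y + 1.
  f_x(P) = 14, f_y(P) = 2 (gradient nonzero, so P is smooth).
Step 3: tangent line at P: 14·(x − -3) + 2·(y − 2) = 0.
Expanding: 14*x + 2*y + 38 = 0.


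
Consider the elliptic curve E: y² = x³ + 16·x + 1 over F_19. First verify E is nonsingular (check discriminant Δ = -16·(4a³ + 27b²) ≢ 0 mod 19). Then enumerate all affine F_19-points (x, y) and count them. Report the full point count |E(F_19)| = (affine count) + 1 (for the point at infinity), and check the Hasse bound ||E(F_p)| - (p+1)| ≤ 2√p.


Affine points = {(0, 1), (0, 18), (3, 0), (5, 4), (5, 15), (6, 3), (6, 16), (7, 0), (9, 0), (11, 8), (11, 11), (14, 9), (14, 10), (15, 5), (15, 14)}; affine count = 15; |E(F_19)| = 16.

Discriminant check: Δ ∝ 4a³ + 27b² = 4·16³ + 27·1² = 4·4096 + 27·1 ≡ 14 (mod 19). Nonzero ⇒ E is nonsingular.
For each x ∈ F_19, compute rhs = x³ + 16·x + 1 mod 19, then count y ∈ F_19 with y² ≡ rhs.
  x = 0: rhs = 1, matching y values: 1, 18 (2 points).
  x = 1: rhs = 18, matching y values: none (0 points).
  x = 2: rhs = 3, matching y values: none (0 points).
  x = 3: rhs = 0, matching y values: 0 (1 points).
  x = 4: rhs = 15, matching y values: none (0 points).
  x = 5: rhs = 16, matching y values: 4, 15 (2 points).
  x = 6: rhs = 9, matching y values: 3, 16 (2 points).
  x = 7: rhs = 0, matching y values: 0 (1 points).
  x = 8: rhs = 14, matching y values: none (0 points).
  x = 9: rhs = 0, matching y values: 0 (1 points).
  x = 10: rhs = 2, matching y values: none (0 points).
  x = 11: rhs = 7, matching y values: 8, 11 (2 points).
  x = 12: rhs = 2, matching y values: none (0 points).
  x = 13: rhs = 12, matching y values: none (0 points).
  x = 14: rhs = 5, matching y values: 9, 10 (2 points).
  x = 15: rhs = 6, matching y values: 5, 14 (2 points).
  x = 16: rhs = 2, matching y values: none (0 points).
  x = 17: rhs = 18, matching y values: none (0 points).
  x = 18: rhs = 3, matching y values: none (0 points).
Total affine count: 15.
Full point count |E(F_19)| = 15 + 1 = 16.
Hasse bound: |16 − (19+1)| = |-4| = 4 ≤ 2√19 ≈ 8.7178 ✓.


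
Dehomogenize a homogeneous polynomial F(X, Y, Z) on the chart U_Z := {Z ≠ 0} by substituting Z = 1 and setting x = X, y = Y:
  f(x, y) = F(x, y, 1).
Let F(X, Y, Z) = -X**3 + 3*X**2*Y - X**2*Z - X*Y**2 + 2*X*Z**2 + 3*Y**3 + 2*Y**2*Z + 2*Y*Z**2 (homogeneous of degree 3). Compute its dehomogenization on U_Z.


f(x, y) = -x**3 + 3*x**2*y - x**2 - x*y**2 + 2*x + 3*y**3 + 2*y**2 + 2*y

On U_Z we set Z = 1. Each monomial c·X^i·Y^j·Z^k in F becomes c·x^i·y^j·1^k = c·x^i·y^j.
Substituting Z = 1: F(X, Y, 1) = -x**3 + 3*x**2*y - x**2 - x*y**2 + 2*x + 3*y**3 + 2*y**2 + 2*y.
Note: deg(f) ≤ deg(F) = 3; strict inequality happens when F is divisible by Z (lost terms).


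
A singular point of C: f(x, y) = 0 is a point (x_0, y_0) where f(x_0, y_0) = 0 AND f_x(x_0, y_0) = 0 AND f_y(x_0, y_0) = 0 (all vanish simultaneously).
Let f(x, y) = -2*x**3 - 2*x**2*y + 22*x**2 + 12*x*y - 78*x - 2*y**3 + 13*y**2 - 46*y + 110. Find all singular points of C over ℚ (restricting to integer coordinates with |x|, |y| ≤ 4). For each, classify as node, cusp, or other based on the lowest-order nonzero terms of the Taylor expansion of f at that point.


Singular points: {(3, 2)}; classification: cusp.

Compute partial derivatives:
  f_x = -6*x**2 - 4*x*y + 44*x + 12*y - 78.
  f_y = -2*x**2 + 12*x - 6*y**2 + 26*y - 46.
Scan x_0 ∈ {−4, ..., 4}. For each x_0, f_y(x_0, y) is a polynomial in y; find its integer roots y ∈ {−4, ..., 4}, then test f_x and f at those candidates.
  x = -4: f_y(-4, y) = -6*y**2 + 26*y - 126; no integer root y with |y| ≤ 4.
  x = -3: f_y(-3, y) = -6*y**2 + 26*y - 100; no integer root y with |y| ≤ 4.
  x = -2: f_y(-2, y) = -6*y**2 + 26*y - 78; no integer root y with |y| ≤ 4.
  x = -1: f_y(-1, y) = -6*y**2 + 26*y - 60; no integer root y with |y| ≤ 4.
  x = 0: f_y(0, y) = -6*y**2 + 26*y - 46; no integer root y with |y| ≤ 4.
  x = 1: f_y(1, y) = -6*y**2 + 26*y - 36; no integer root y with |y| ≤ 4.
  x = 2: f_y(2, y) = -6*y**2 + 26*y - 30; no integer root y with |y| ≤ 4.
  x = 3: f_y(3, y) = -6*y**2 + 26*y - 28; vanishes at y ∈ {2}. (3, 2): f_x = 0, f = 0 — SINGULAR.
  x = 4: f_y(4, y) = -6*y**2 + 26*y - 30; no integer root y with |y| ≤ 4.
Only singular point on the grid: (3, 2).
Classify: substitute x = 3 + u, y = 2 + v and expand: f = -2*u**3 - 2*u**2*v - 2*v**3 + v**2.
No constant or linear terms (consistent with a singular point). Quadratic part: v**2. Cubic part: -2*u**3 - 2*u**2*v - 2*v**3.
The quadratic part v**2 is a perfect square, so there is a single (double) tangent line v = 0, i.e. y = 2. Restricting the cubic part to that line (v = 0) leaves -2*u**3 ≠ 0, so f is not divisible by v and the branch is v² ≈ 2*u**3 to lowest order — this is a cusp.
Classification: cusp.


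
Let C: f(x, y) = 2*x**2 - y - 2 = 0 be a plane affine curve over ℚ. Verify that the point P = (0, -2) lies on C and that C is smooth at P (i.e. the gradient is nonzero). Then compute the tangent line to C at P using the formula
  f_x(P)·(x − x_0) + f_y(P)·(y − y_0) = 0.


Tangent line at P: -y - 2 = 0.

Step 1: f(0, -2) = 0, so P lies on C.
Step 2: partial derivatives
  f_x(x, y) = 4*x, f_y(x, y) = -1.
  f_x(P) = 0, f_y(P) = -1 (gradient nonzero, so P is smooth).
Step 3: tangent line at P: 0·(x − 0) + -1·(y − -2) = 0.
Expanding: -y - 2 = 0.


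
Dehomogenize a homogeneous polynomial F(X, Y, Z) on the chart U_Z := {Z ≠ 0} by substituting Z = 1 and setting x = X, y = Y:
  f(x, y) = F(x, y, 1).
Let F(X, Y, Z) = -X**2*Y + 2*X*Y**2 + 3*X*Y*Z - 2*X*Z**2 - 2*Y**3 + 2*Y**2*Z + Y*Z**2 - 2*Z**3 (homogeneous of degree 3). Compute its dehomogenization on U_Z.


f(x, y) = -x**2*y + 2*x*y**2 + 3*x*y - 2*x - 2*y**3 + 2*y**2 + y - 2

On U_Z we set Z = 1. Each monomial c·X^i·Y^j·Z^k in F becomes c·x^i·y^j·1^k = c·x^i·y^j.
Substituting Z = 1: F(X, Y, 1) = -x**2*y + 2*x*y**2 + 3*x*y - 2*x - 2*y**3 + 2*y**2 + y - 2.
Note: deg(f) ≤ deg(F) = 3; strict inequality happens when F is divisible by Z (lost terms).


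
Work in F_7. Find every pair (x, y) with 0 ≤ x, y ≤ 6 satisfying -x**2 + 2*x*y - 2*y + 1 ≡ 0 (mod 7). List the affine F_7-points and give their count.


Affine F_7-points: {(0, 4), (1, 0), (1, 1), (1, 2), (1, 3), (1, 4), (1, 5), (1, 6), (2, 5), (3, 2), (4, 6), (5, 3), (6, 0)}; count = 13.

For each of the 49 pairs (x, y) ∈ F_7², evaluate f(x, y) mod 7. Record the zeros.
  x = 0: [0↦1, 1↦6, 2↦4, 3↦2, 4↦0, 5↦5, 6↦3]  zeros at y ∈ {4}
  x = 1: [0↦0, 1↦0, 2↦0, 3↦0, 4↦0, 5↦0, 6↦0]  zeros at y ∈ {0, 1, 2, 3, 4, 5, 6}
  x = 2: [0↦4, 1↦6, 2↦1, 3↦3, 4↦5, 5↦0, 6↦2]  zeros at y ∈ {5}
  x = 3: [0↦6, 1↦3, 2↦0, 3↦4, 4↦1, 5↦5, 6↦2]  zeros at y ∈ {2}
  x = 4: [0↦6, 1↦5, 2↦4, 3↦3, 4↦2, 5↦1, 6↦0]  zeros at y ∈ {6}
  x = 5: [0↦4, 1↦5, 2↦6, 3↦0, 4↦1, 5↦2, 6↦3]  zeros at y ∈ {3}
  x = 6: [0↦0, 1↦3, 2↦6, 3↦2, 4↦5, 5↦1, 6↦4]  zeros at y ∈ {0}
Collecting zeros: affine points = {(0, 4), (1, 0), (1, 1), (1, 2), (1, 3), (1, 4), (1, 5), (1, 6), (2, 5), (3, 2), (4, 6), (5, 3), (6, 0)}.
Total count |C(F_7)_aff| = 13.


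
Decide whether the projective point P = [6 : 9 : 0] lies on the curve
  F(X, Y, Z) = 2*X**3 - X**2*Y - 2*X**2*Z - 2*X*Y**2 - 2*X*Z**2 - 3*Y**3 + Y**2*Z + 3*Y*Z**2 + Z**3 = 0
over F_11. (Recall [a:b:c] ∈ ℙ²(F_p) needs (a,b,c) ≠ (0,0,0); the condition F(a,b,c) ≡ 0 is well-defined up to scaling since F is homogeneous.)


F(6,9,0) ≡ 7 (mod 11); P is NOT on the curve.

Evaluate F(6, 9, 0) term-by-term (mod 11).
  2*X**3 ↦ 2·216·1·1 = 432
  -X**2*Y ↦ -1·36·9·1 = -324
  -2*X**2*Z ↦ -2·36·1·0 = 0
  -2*X*Y**2 ↦ -2·6·81·1 = -972
  -2*X*Z**2 ↦ -2·6·1·0 = 0
  -3*Y**3 ↦ -3·1·729·1 = -2187
  Y**2*Z ↦ 1·1·81·0 = 0
  3*Y*Z**2 ↦ 3·1·9·0 = 0
  Z**3 ↦ 1·1·1·0 = 0
Sum: F(6, 9, 0) = (432) + (-324) + (0) + (-972) + (0) + (-2187) + (0) + (0) + (0) = -3051.
Reducing mod 11: -3051 ≡ 7 (mod 11).
Since F(a, b, c) ≡ 7 ≠ 0 (mod 11), P does NOT lie on the curve.


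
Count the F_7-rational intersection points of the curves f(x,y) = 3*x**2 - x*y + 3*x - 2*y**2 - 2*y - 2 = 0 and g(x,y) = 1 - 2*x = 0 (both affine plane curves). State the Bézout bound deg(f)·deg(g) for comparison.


Common zeros: ∅; count = 0; Bézout bound = 2.

deg(f) = 2, deg(g) = 1, so Bézout bound = 2.
Scan x ∈ F_7. For each x, list the y ∈ F_7 with f(x, y) ≡ 0 and those with g(x, y) ≡ 0 (mod 7); the common zeros in that column are the intersection.
  x = 0: f ≡ 0 at y ∈ {2, 4}; g ≡ 0 at y ∈ ∅; common: ∅.
  x = 1: f ≡ 0 at y ∈ ∅; g ≡ 0 at y ∈ ∅; common: ∅.
  x = 2: f ≡ 0 at y ∈ {2, 3}; g ≡ 0 at y ∈ ∅; common: ∅.
  x = 3: f ≡ 0 at y ∈ ∅; g ≡ 0 at y ∈ ∅; common: ∅.
  x = 4: f ≡ 0 at y ∈ ∅; g ≡ 0 at y ∈ {0, 1, 2, 3, 4, 5, 6}; common: ∅.
  x = 5: f ≡ 0 at y ∈ {3, 4}; g ≡ 0 at y ∈ ∅; common: ∅.
  x = 6: f ≡ 0 at y ∈ ∅; g ≡ 0 at y ∈ ∅; common: ∅.
Collecting: common zeros = ∅, so the count is 0.
Comparison with the Bézout bound: 0 ≤ 2 = deg(f)·deg(g), as expected for curves with no common component (the affine F_7-count falls short of the bound because intersections may lie at infinity, over extension fields, or carry multiplicity).


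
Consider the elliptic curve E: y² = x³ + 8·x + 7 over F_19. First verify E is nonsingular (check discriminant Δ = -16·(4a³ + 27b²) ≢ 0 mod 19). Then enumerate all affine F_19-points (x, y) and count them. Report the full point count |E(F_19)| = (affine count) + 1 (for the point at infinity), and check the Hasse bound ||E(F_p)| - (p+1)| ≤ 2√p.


Affine points = {(0, 8), (0, 11), (1, 4), (1, 15), (3, 1), (3, 18), (5, 1), (5, 18), (6, 9), (6, 10), (7, 8), (7, 11), (10, 2), (10, 17), (11, 1), (11, 18), (12, 8), (12, 11), (13, 3), (13, 16), (15, 5), (15, 14), (18, 6), (18, 13)}; affine count = 24; |E(F_19)| = 25.

Discriminant check: Δ ∝ 4a³ + 27b² = 4·8³ + 27·7² = 4·512 + 27·49 ≡ 8 (mod 19). Nonzero ⇒ E is nonsingular.
For each x ∈ F_19, compute rhs = x³ + 8·x + 7 mod 19, then count y ∈ F_19 with y² ≡ rhs.
  x = 0: rhs = 7, matching y values: 8, 11 (2 points).
  x = 1: rhs = 16, matching y values: 4, 15 (2 points).
  x = 2: rhs = 12, matching y values: none (0 points).
  x = 3: rhs = 1, matching y values: 1, 18 (2 points).
  x = 4: rhs = 8, matching y values: none (0 points).
  x = 5: rhs = 1, matching y values: 1, 18 (2 points).
  x = 6: rhs = 5, matching y values: 9, 10 (2 points).
  x = 7: rhs = 7, matching y values: 8, 11 (2 points).
  x = 8: rhs = 13, matching y values: none (0 points).
  x = 9: rhs = 10, matching y values: none (0 points).
  x = 10: rhs = 4, matching y values: 2, 17 (2 points).
  x = 11: rhs = 1, matching y values: 1, 18 (2 points).
  x = 12: rhs = 7, matching y values: 8, 11 (2 points).
  x = 13: rhs = 9, matching y values: 3, 16 (2 points).
  x = 14: rhs = 13, matching y values: none (0 points).
  x = 15: rhs = 6, matching y values: 5, 14 (2 points).
  x = 16: rhs = 13, matching y values: none (0 points).
  x = 17: rhs = 2, matching y values: none (0 points).
  x = 18: rhs = 17, matching y values: 6, 13 (2 points).
Total affine count: 24.
Full point count |E(F_19)| = 24 + 1 = 25.
Hasse bound: |25 − (19+1)| = |5| = 5 ≤ 2√19 ≈ 8.7178 ✓.


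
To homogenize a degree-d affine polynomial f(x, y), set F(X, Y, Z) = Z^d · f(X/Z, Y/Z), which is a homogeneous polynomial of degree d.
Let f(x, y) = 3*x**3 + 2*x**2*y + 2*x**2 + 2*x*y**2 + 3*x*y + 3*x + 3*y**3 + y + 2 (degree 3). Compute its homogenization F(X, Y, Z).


F(X, Y, Z) = 3*X**3 + 2*X**2*Y + 2*X**2*Z + 2*X*Y**2 + 3*X*Y*Z + 3*X*Z**2 + 3*Y**3 + Y*Z**2 + 2*Z**3

deg(f) = 3.
Substitute x = X/Z, y = Y/Z into f, then multiply by Z^3.
  monomial 3·x^3·y^0 ↦ 3·X^3·Y^0·Z^0.
  monomial 2·x^2·y^1 ↦ 2·X^2·Y^1·Z^0.
  monomial 2·x^2·y^0 ↦ 2·X^2·Y^0·Z^1.
  monomial 2·x^1·y^2 ↦ 2·X^1·Y^2·Z^0.
  monomial 3·x^1·y^1 ↦ 3·X^1·Y^1·Z^1.
  monomial 3·x^1·y^0 ↦ 3·X^1·Y^0·Z^2.
  monomial 3·x^0·y^3 ↦ 3·X^0·Y^3·Z^0.
  monomial 1·x^0·y^1 ↦ 1·X^0·Y^1·Z^2.
  monomial 2·x^0·y^0 ↦ 2·X^0·Y^0·Z^3.
Collecting: F(X, Y, Z) = 3*X**3 + 2*X**2*Y + 2*X**2*Z + 2*X*Y**2 + 3*X*Y*Z + 3*X*Z**2 + 3*Y**3 + Y*Z**2 + 2*Z**3.


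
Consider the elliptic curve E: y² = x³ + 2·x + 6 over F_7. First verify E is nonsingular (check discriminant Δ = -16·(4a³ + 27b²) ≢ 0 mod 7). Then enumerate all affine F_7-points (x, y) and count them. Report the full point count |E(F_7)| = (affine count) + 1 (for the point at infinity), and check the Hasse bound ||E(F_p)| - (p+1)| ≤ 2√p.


Affine points = {(1, 3), (1, 4), (2, 2), (2, 5), (3, 2), (3, 5), (4, 1), (4, 6), (5, 1), (5, 6)}; affine count = 10; |E(F_7)| = 11.

Discriminant check: Δ ∝ 4a³ + 27b² = 4·2³ + 27·6² = 4·8 + 27·36 ≡ 3 (mod 7). Nonzero ⇒ E is nonsingular.
For each x ∈ F_7, compute rhs = x³ + 2·x + 6 mod 7, then count y ∈ F_7 with y² ≡ rhs.
  x = 0: rhs = 6, matching y values: none (0 points).
  x = 1: rhs = 2, matching y values: 3, 4 (2 points).
  x = 2: rhs = 4, matching y values: 2, 5 (2 points).
  x = 3: rhs = 4, matching y values: 2, 5 (2 points).
  x = 4: rhs = 1, matching y values: 1, 6 (2 points).
  x = 5: rhs = 1, matching y values: 1, 6 (2 points).
  x = 6: rhs = 3, matching y values: none (0 points).
Total affine count: 10.
Full point count |E(F_7)| = 10 + 1 = 11.
Hasse bound: |11 − (7+1)| = |3| = 3 ≤ 2√7 ≈ 5.2915 ✓.


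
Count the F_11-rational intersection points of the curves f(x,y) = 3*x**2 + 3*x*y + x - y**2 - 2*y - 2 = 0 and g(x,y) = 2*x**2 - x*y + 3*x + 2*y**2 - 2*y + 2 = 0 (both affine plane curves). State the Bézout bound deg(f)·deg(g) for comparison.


Common zeros: {(7, 10), (8, 0)}; count = 2; Bézout bound = 4.

deg(f) = 2, deg(g) = 2, so Bézout bound = 4.
Scan x ∈ F_11. For each x, list the y ∈ F_11 with f(x, y) ≡ 0 and those with g(x, y) ≡ 0 (mod 11); the common zeros in that column are the intersection.
  x = 0: f ≡ 0 at y ∈ ∅; g ≡ 0 at y ∈ ∅; common: ∅.
  x = 1: f ≡ 0 at y ∈ {2, 10}; g ≡ 0 at y ∈ ∅; common: ∅.
  x = 2: f ≡ 0 at y ∈ {6, 9}; g ≡ 0 at y ∈ {3, 10}; common: ∅.
  x = 3: f ≡ 0 at y ∈ ∅; g ≡ 0 at y ∈ ∅; common: ∅.
  x = 4: f ≡ 0 at y ∈ {2, 8}; g ≡ 0 at y ∈ {5, 9}; common: ∅.
  x = 5: f ≡ 0 at y ∈ ∅; g ≡ 0 at y ∈ ∅; common: ∅.
  x = 6: f ≡ 0 at y ∈ {8}; g ≡ 0 at y ∈ ∅; common: ∅.
  x = 7: f ≡ 0 at y ∈ {9, 10}; g ≡ 0 at y ∈ {0, 10}; common: {10}.
  x = 8: f ≡ 0 at y ∈ {0}; g ≡ 0 at y ∈ {0, 5}; common: {0}.
  x = 9: f ≡ 0 at y ∈ ∅; g ≡ 0 at y ∈ {3, 8}; common: ∅.
  x = 10: f ≡ 0 at y ∈ {0, 6}; g ≡ 0 at y ∈ {8, 9}; common: ∅.
Collecting: common zeros = {(7, 10), (8, 0)}, so the count is 2.
Comparison with the Bézout bound: 2 ≤ 4 = deg(f)·deg(g), as expected for curves with no common component (the affine F_11-count falls short of the bound because intersections may lie at infinity, over extension fields, or carry multiplicity).


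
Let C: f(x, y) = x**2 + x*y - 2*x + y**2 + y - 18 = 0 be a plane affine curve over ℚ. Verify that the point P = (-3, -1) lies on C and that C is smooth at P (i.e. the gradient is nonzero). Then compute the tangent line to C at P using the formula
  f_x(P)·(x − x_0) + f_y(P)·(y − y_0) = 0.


Tangent line at P: -9*x - 4*y - 31 = 0.

Step 1: f(-3, -1) = 0, so P lies on C.
Step 2: partial derivatives
  f_x(x, y) = 2*x + y - 2, f_y(x, y) = x + 2*y + 1.
  f_x(P) = -9, f_y(P) = -4 (gradient nonzero, so P is smooth).
Step 3: tangent line at P: -9·(x − -3) + -4·(y − -1) = 0.
Expanding: -9*x - 4*y - 31 = 0.


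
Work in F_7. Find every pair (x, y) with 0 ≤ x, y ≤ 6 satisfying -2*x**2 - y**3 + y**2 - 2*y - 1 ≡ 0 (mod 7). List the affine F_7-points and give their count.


Affine F_7-points: {(2, 5), (3, 1), (4, 1), (5, 5)}; count = 4.

For each of the 49 pairs (x, y) ∈ F_7², evaluate f(x, y) mod 7. Record the zeros.
  x = 0: [0↦6, 1↦4, 2↦5, 3↦3, 4↦6, 5↦1, 6↦3]  zeros at y ∈ ∅
  x = 1: [0↦4, 1↦2, 2↦3, 3↦1, 4↦4, 5↦6, 6↦1]  zeros at y ∈ ∅
  x = 2: [0↦5, 1↦3, 2↦4, 3↦2, 4↦5, 5↦0, 6↦2]  zeros at y ∈ {5}
  x = 3: [0↦2, 1↦0, 2↦1, 3↦6, 4↦2, 5↦4, 6↦6]  zeros at y ∈ {1}
  x = 4: [0↦2, 1↦0, 2↦1, 3↦6, 4↦2, 5↦4, 6↦6]  zeros at y ∈ {1}
  x = 5: [0↦5, 1↦3, 2↦4, 3↦2, 4↦5, 5↦0, 6↦2]  zeros at y ∈ {5}
  x = 6: [0↦4, 1↦2, 2↦3, 3↦1, 4↦4, 5↦6, 6↦1]  zeros at y ∈ ∅
Collecting zeros: affine points = {(2, 5), (3, 1), (4, 1), (5, 5)}.
Total count |C(F_7)_aff| = 4.


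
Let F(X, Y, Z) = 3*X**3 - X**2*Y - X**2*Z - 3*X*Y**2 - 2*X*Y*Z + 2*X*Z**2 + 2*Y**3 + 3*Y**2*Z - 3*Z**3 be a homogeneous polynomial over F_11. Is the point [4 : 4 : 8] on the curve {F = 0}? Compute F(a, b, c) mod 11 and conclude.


F(4,4,8) ≡ 8 (mod 11); P is NOT on the curve.

Evaluate F(4, 4, 8) term-by-term (mod 11).
  3*X**3 ↦ 3·64·1·1 = 192
  -X**2*Y ↦ -1·16·4·1 = -64
  -X**2*Z ↦ -1·16·1·8 = -128
  -3*X*Y**2 ↦ -3·4·16·1 = -192
  -2*X*Y*Z ↦ -2·4·4·8 = -256
  2*X*Z**2 ↦ 2·4·1·64 = 512
  2*Y**3 ↦ 2·1·64·1 = 128
  3*Y**2*Z ↦ 3·1·16·8 = 384
  -3*Z**3 ↦ -3·1·1·512 = -1536
Sum: F(4, 4, 8) = (192) + (-64) + (-128) + (-192) + (-256) + (512) + (128) + (384) + (-1536) = -960.
Reducing mod 11: -960 ≡ 8 (mod 11).
Since F(a, b, c) ≡ 8 ≠ 0 (mod 11), P does NOT lie on the curve.


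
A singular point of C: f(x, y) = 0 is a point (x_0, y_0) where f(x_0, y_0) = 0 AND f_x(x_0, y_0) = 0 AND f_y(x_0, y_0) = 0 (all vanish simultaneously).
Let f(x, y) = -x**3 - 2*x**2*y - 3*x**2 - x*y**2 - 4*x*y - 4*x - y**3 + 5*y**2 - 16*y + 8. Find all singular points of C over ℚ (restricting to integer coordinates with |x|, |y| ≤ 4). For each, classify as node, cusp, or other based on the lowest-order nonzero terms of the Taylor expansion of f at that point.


Singular points: {(-2, 2)}; classification: node.

Compute partial derivatives:
  f_x = -3*x**2 - 4*x*y - 6*x - y**2 - 4*y - 4.
  f_y = -2*x**2 - 2*x*y - 4*x - 3*y**2 + 10*y - 16.
Scan x_0 ∈ {−4, ..., 4}. For each x_0, f_y(x_0, y) is a polynomial in y; find its integer roots y ∈ {−4, ..., 4}, then test f_x and f at those candidates.
  x = -4: f_y(-4, y) = -3*y**2 + 18*y - 32; no integer root y with |y| ≤ 4.
  x = -3: f_y(-3, y) = -3*y**2 + 16*y - 22; no integer root y with |y| ≤ 4.
  x = -2: f_y(-2, y) = -3*y**2 + 14*y - 16; vanishes at y ∈ {2}. (-2, 2): f_x = 0, f = 0 — SINGULAR.
  x = -1: f_y(-1, y) = -3*y**2 + 12*y - 14; no integer root y with |y| ≤ 4.
  x = 0: f_y(0, y) = -3*y**2 + 10*y - 16; no integer root y with |y| ≤ 4.
  x = 1: f_y(1, y) = -3*y**2 + 8*y - 22; no integer root y with |y| ≤ 4.
  x = 2: f_y(2, y) = -3*y**2 + 6*y - 32; no integer root y with |y| ≤ 4.
  x = 3: f_y(3, y) = -3*y**2 + 4*y - 46; no integer root y with |y| ≤ 4.
  x = 4: f_y(4, y) = -3*y**2 + 2*y - 64; no integer root y with |y| ≤ 4.
Only singular point on the grid: (-2, 2).
Classify: substitute x = -2 + u, y = 2 + v and expand: f = -u**3 - 2*u**2*v - u**2 - u*v**2 - v**3 + v**2.
No constant or linear terms (consistent with a singular point). Quadratic part: -u**2 + v**2. Cubic part: -u**3 - 2*u**2*v - u*v**2 - v**3.
The quadratic part v**2 - u**2 = (v − u)(v + u) splits into two distinct linear factors, so there are two distinct tangent lines y − 2 = ±(x − -2) — this is a node (ordinary double point).
Classification: node.


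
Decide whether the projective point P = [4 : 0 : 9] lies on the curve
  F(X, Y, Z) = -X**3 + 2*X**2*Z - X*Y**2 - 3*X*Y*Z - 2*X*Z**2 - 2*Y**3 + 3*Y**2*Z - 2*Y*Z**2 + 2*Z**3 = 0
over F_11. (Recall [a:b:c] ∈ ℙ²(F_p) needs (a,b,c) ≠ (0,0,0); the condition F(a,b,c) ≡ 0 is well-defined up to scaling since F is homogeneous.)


F(4,0,9) ≡ 0 (mod 11); P is on the curve.

Evaluate F(4, 0, 9) term-by-term (mod 11).
  -X**3 ↦ -1·64·1·1 = -64
  2*X**2*Z ↦ 2·16·1·9 = 288
  -X*Y**2 ↦ -1·4·0·1 = 0
  -3*X*Y*Z ↦ -3·4·0·9 = 0
  -2*X*Z**2 ↦ -2·4·1·81 = -648
  -2*Y**3 ↦ -2·1·0·1 = 0
  3*Y**2*Z ↦ 3·1·0·9 = 0
  -2*Y*Z**2 ↦ -2·1·0·81 = 0
  2*Z**3 ↦ 2·1·1·729 = 1458
Sum: F(4, 0, 9) = (-64) + (288) + (0) + (0) + (-648) + (0) + (0) + (0) + (1458) = 1034.
Reducing mod 11: 1034 ≡ 0 (mod 11).
Since F(a, b, c) ≡ 0 (mod 11), P lies on the curve.


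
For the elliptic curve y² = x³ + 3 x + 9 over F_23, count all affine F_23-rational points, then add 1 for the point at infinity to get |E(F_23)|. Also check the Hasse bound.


Affine points = {(0, 3), (0, 20), (1, 6), (1, 17), (2, 0), (4, 4), (4, 19), (6, 6), (6, 17), (8, 4), (8, 19), (9, 11), (9, 12), (10, 2), (10, 21), (11, 4), (11, 19), (12, 5), (12, 18), (14, 9), (14, 14), (15, 5), (15, 18), (16, 6), (16, 17), (19, 5), (19, 18), (21, 8), (21, 15)}; affine count = 29; |E(F_23)| = 30.

Discriminant check: Δ ∝ 4a³ + 27b² = 4·3³ + 27·9² = 4·27 + 27·81 ≡ 18 (mod 23). Nonzero ⇒ E is nonsingular.
For each x ∈ F_23, compute rhs = x³ + 3·x + 9 mod 23, then count y ∈ F_23 with y² ≡ rhs.
  x = 0: rhs = 9, matching y values: 3, 20 (2 points).
  x = 1: rhs = 13, matching y values: 6, 17 (2 points).
  x = 2: rhs = 0, matching y values: 0 (1 points).
  x = 3: rhs = 22, matching y values: none (0 points).
  x = 4: rhs = 16, matching y values: 4, 19 (2 points).
  x = 5: rhs = 11, matching y values: none (0 points).
  x = 6: rhs = 13, matching y values: 6, 17 (2 points).
  x = 7: rhs = 5, matching y values: none (0 points).
  x = 8: rhs = 16, matching y values: 4, 19 (2 points).
  x = 9: rhs = 6, matching y values: 11, 12 (2 points).
  x = 10: rhs = 4, matching y values: 2, 21 (2 points).
  x = 11: rhs = 16, matching y values: 4, 19 (2 points).
  x = 12: rhs = 2, matching y values: 5, 18 (2 points).
  x = 13: rhs = 14, matching y values: none (0 points).
  x = 14: rhs = 12, matching y values: 9, 14 (2 points).
  x = 15: rhs = 2, matching y values: 5, 18 (2 points).
  x = 16: rhs = 13, matching y values: 6, 17 (2 points).
  x = 17: rhs = 5, matching y values: none (0 points).
  x = 18: rhs = 7, matching y values: none (0 points).
  x = 19: rhs = 2, matching y values: 5, 18 (2 points).
  x = 20: rhs = 19, matching y values: none (0 points).
  x = 21: rhs = 18, matching y values: 8, 15 (2 points).
  x = 22: rhs = 5, matching y values: none (0 points).
Total affine count: 29.
Full point count |E(F_23)| = 29 + 1 = 30.
Hasse bound: |30 − (23+1)| = |6| = 6 ≤ 2√23 ≈ 9.5917 ✓.


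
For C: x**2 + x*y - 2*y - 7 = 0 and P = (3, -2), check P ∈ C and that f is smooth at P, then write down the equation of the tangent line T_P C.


Tangent line at P: 4*x + y - 10 = 0.

Step 1: f(3, -2) = 0, so P lies on C.
Step 2: partial derivatives
  f_x(x, y) = 2*x + y, f_y(x, y) = x - 2.
  f_x(P) = 4, f_y(P) = 1 (gradient nonzero, so P is smooth).
Step 3: tangent line at P: 4·(x − 3) + 1·(y − -2) = 0.
Expanding: 4*x + y - 10 = 0.


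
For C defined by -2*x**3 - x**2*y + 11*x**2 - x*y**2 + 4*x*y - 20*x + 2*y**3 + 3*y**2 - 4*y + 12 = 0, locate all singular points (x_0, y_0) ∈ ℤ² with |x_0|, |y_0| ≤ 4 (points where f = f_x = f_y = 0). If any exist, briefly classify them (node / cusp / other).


Singular points: {(2, 0)}; classification: node.

Compute partial derivatives:
  f_x = -6*x**2 - 2*x*y + 22*x - y**2 + 4*y - 20.
  f_y = -x**2 - 2*x*y + 4*x + 6*y**2 + 6*y - 4.
Scan x_0 ∈ {−4, ..., 4}. For each x_0, f_y(x_0, y) is a polynomial in y; find its integer roots y ∈ {−4, ..., 4}, then test f_x and f at those candidates.
  x = -4: f_y(-4, y) = 6*y**2 + 14*y - 36; no integer root y with |y| ≤ 4.
  x = -3: f_y(-3, y) = 6*y**2 + 12*y - 25; no integer root y with |y| ≤ 4.
  x = -2: f_y(-2, y) = 6*y**2 + 10*y - 16; vanishes at y ∈ {1}. (-2, 1): f_x = -81 ≠ 0.
  x = -1: f_y(-1, y) = 6*y**2 + 8*y - 9; no integer root y with |y| ≤ 4.
  x = 0: f_y(0, y) = 6*y**2 + 6*y - 4; no integer root y with |y| ≤ 4.
  x = 1: f_y(1, y) = 6*y**2 + 4*y - 1; no integer root y with |y| ≤ 4.
  x = 2: f_y(2, y) = 6*y**2 + 2*y; vanishes at y ∈ {0}. (2, 0): f_x = 0, f = 0 — SINGULAR.
  x = 3: f_y(3, y) = 6*y**2 - 1; no integer root y with |y| ≤ 4.
  x = 4: f_y(4, y) = 6*y**2 - 2*y - 4; vanishes at y ∈ {1}. (4, 1): f_x = -33 ≠ 0.
Only singular point on the grid: (2, 0).
Classify: substitute x = 2 + u, y = 0 + v and expand: f = -2*u**3 - u**2*v - u**2 - u*v**2 + 2*v**3 + v**2.
No constant or linear terms (consistent with a singular point). Quadratic part: -u**2 + v**2. Cubic part: -2*u**3 - u**2*v - u*v**2 + 2*v**3.
The quadratic part v**2 - u**2 = (v − u)(v + u) splits into two distinct linear factors, so there are two distinct tangent lines y − 0 = ±(x − 2) — this is a node (ordinary double point).
Classification: node.


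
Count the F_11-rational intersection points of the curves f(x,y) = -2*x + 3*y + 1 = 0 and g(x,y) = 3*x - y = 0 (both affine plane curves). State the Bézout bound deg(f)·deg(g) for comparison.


Common zeros: {(3, 9)}; count = 1; Bézout bound = 1.

deg(f) = 1, deg(g) = 1, so Bézout bound = 1.
Scan x ∈ F_11. For each x, list the y ∈ F_11 with f(x, y) ≡ 0 and those with g(x, y) ≡ 0 (mod 11); the common zeros in that column are the intersection.
  x = 0: f ≡ 0 at y ∈ {7}; g ≡ 0 at y ∈ {0}; common: ∅.
  x = 1: f ≡ 0 at y ∈ {4}; g ≡ 0 at y ∈ {3}; common: ∅.
  x = 2: f ≡ 0 at y ∈ {1}; g ≡ 0 at y ∈ {6}; common: ∅.
  x = 3: f ≡ 0 at y ∈ {9}; g ≡ 0 at y ∈ {9}; common: {9}.
  x = 4: f ≡ 0 at y ∈ {6}; g ≡ 0 at y ∈ {1}; common: ∅.
  x = 5: f ≡ 0 at y ∈ {3}; g ≡ 0 at y ∈ {4}; common: ∅.
  x = 6: f ≡ 0 at y ∈ {0}; g ≡ 0 at y ∈ {7}; common: ∅.
  x = 7: f ≡ 0 at y ∈ {8}; g ≡ 0 at y ∈ {10}; common: ∅.
  x = 8: f ≡ 0 at y ∈ {5}; g ≡ 0 at y ∈ {2}; common: ∅.
  x = 9: f ≡ 0 at y ∈ {2}; g ≡ 0 at y ∈ {5}; common: ∅.
  x = 10: f ≡ 0 at y ∈ {10}; g ≡ 0 at y ∈ {8}; common: ∅.
Collecting: common zeros = {(3, 9)}, so the count is 1.
Comparison with the Bézout bound: 1 ≤ 1 = deg(f)·deg(g), as expected for curves with no common component (the bound is attained).


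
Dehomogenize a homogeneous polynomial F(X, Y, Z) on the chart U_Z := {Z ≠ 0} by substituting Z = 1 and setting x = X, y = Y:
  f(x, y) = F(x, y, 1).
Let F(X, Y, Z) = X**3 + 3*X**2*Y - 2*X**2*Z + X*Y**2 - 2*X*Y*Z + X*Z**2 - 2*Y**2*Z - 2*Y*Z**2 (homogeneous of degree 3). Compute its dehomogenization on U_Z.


f(x, y) = x**3 + 3*x**2*y - 2*x**2 + x*y**2 - 2*x*y + x - 2*y**2 - 2*y

On U_Z we set Z = 1. Each monomial c·X^i·Y^j·Z^k in F becomes c·x^i·y^j·1^k = c·x^i·y^j.
Substituting Z = 1: F(X, Y, 1) = x**3 + 3*x**2*y - 2*x**2 + x*y**2 - 2*x*y + x - 2*y**2 - 2*y.
Note: deg(f) ≤ deg(F) = 3; strict inequality happens when F is divisible by Z (lost terms).


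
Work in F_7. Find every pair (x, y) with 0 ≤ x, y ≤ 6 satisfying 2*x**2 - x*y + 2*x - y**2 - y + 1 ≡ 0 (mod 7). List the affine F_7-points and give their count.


Affine F_7-points: {(3, 4), (3, 6), (4, 1), (5, 4), (6, 1), (6, 6)}; count = 6.

For each of the 49 pairs (x, y) ∈ F_7², evaluate f(x, y) mod 7. Record the zeros.
  x = 0: [0↦1, 1↦6, 2↦2, 3↦3, 4↦2, 5↦6, 6↦1]  zeros at y ∈ ∅
  x = 1: [0↦5, 1↦2, 2↦4, 3↦4, 4↦2, 5↦5, 6↦6]  zeros at y ∈ ∅
  x = 2: [0↦6, 1↦2, 2↦3, 3↦2, 4↦6, 5↦1, 6↦1]  zeros at y ∈ ∅
  x = 3: [0↦4, 1↦6, 2↦6, 3↦4, 4↦0, 5↦1, 6↦0]  zeros at y ∈ {4, 6}
  x = 4: [0↦6, 1↦0, 2↦6, 3↦3, 4↦5, 5↦5, 6↦3]  zeros at y ∈ {1}
  x = 5: [0↦5, 1↦5, 2↦3, 3↦6, 4↦0, 5↦6, 6↦3]  zeros at y ∈ {4}
  x = 6: [0↦1, 1↦0, 2↦4, 3↦6, 4↦6, 5↦4, 6↦0]  zeros at y ∈ {1, 6}
Collecting zeros: affine points = {(3, 4), (3, 6), (4, 1), (5, 4), (6, 1), (6, 6)}.
Total count |C(F_7)_aff| = 6.


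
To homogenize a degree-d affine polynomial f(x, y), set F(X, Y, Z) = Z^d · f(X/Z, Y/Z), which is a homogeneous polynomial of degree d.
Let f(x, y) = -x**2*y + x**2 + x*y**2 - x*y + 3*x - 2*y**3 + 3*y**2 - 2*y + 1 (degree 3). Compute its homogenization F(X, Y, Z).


F(X, Y, Z) = -X**2*Y + X**2*Z + X*Y**2 - X*Y*Z + 3*X*Z**2 - 2*Y**3 + 3*Y**2*Z - 2*Y*Z**2 + Z**3

deg(f) = 3.
Substitute x = X/Z, y = Y/Z into f, then multiply by Z^3.
  monomial -1·x^2·y^1 ↦ -1·X^2·Y^1·Z^0.
  monomial 1·x^2·y^0 ↦ 1·X^2·Y^0·Z^1.
  monomial 1·x^1·y^2 ↦ 1·X^1·Y^2·Z^0.
  monomial -1·x^1·y^1 ↦ -1·X^1·Y^1·Z^1.
  monomial 3·x^1·y^0 ↦ 3·X^1·Y^0·Z^2.
  monomial -2·x^0·y^3 ↦ -2·X^0·Y^3·Z^0.
  monomial 3·x^0·y^2 ↦ 3·X^0·Y^2·Z^1.
  monomial -2·x^0·y^1 ↦ -2·X^0·Y^1·Z^2.
  monomial 1·x^0·y^0 ↦ 1·X^0·Y^0·Z^3.
Collecting: F(X, Y, Z) = -X**2*Y + X**2*Z + X*Y**2 - X*Y*Z + 3*X*Z**2 - 2*Y**3 + 3*Y**2*Z - 2*Y*Z**2 + Z**3.


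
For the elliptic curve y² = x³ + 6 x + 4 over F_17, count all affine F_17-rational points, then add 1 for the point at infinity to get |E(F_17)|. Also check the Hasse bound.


Affine points = {(0, 2), (0, 15), (3, 7), (3, 10), (6, 1), (6, 16), (7, 7), (7, 10), (12, 6), (12, 11), (13, 1), (13, 16), (15, 1), (15, 16)}; affine count = 14; |E(F_17)| = 15.

Discriminant check: Δ ∝ 4a³ + 27b² = 4·6³ + 27·4² = 4·216 + 27·16 ≡ 4 (mod 17). Nonzero ⇒ E is nonsingular.
For each x ∈ F_17, compute rhs = x³ + 6·x + 4 mod 17, then count y ∈ F_17 with y² ≡ rhs.
  x = 0: rhs = 4, matching y values: 2, 15 (2 points).
  x = 1: rhs = 11, matching y values: none (0 points).
  x = 2: rhs = 7, matching y values: none (0 points).
  x = 3: rhs = 15, matching y values: 7, 10 (2 points).
  x = 4: rhs = 7, matching y values: none (0 points).
  x = 5: rhs = 6, matching y values: none (0 points).
  x = 6: rhs = 1, matching y values: 1, 16 (2 points).
  x = 7: rhs = 15, matching y values: 7, 10 (2 points).
  x = 8: rhs = 3, matching y values: none (0 points).
  x = 9: rhs = 5, matching y values: none (0 points).
  x = 10: rhs = 10, matching y values: none (0 points).
  x = 11: rhs = 7, matching y values: none (0 points).
  x = 12: rhs = 2, matching y values: 6, 11 (2 points).
  x = 13: rhs = 1, matching y values: 1, 16 (2 points).
  x = 14: rhs = 10, matching y values: none (0 points).
  x = 15: rhs = 1, matching y values: 1, 16 (2 points).
  x = 16: rhs = 14, matching y values: none (0 points).
Total affine count: 14.
Full point count |E(F_17)| = 14 + 1 = 15.
Hasse bound: |15 − (17+1)| = |-3| = 3 ≤ 2√17 ≈ 8.2462 ✓.


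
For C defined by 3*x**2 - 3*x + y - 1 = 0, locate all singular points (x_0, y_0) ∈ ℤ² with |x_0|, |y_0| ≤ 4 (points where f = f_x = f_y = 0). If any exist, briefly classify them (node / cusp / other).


No singular points in the scanned grid; C is smooth there.

Compute partial derivatives:
  f_x = 6*x - 3.
  f_y = 1.
f_y = 1 is a nonzero constant, so f_y never vanishes: no point (x, y) can satisfy f = f_x = f_y = 0. In particular no (x, y) ∈ {−4, ..., 4}² is singular; the curve is smooth.


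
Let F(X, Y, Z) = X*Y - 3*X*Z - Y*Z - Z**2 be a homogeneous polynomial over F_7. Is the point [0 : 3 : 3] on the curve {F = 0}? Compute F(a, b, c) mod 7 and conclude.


F(0,3,3) ≡ 3 (mod 7); P is NOT on the curve.

Evaluate F(0, 3, 3) term-by-term (mod 7).
  X*Y ↦ 1·0·3·1 = 0
  -3*X*Z ↦ -3·0·1·3 = 0
  -Y*Z ↦ -1·1·3·3 = -9
  -Z**2 ↦ -1·1·1·9 = -9
Sum: F(0, 3, 3) = (0) + (0) + (-9) + (-9) = -18.
Reducing mod 7: -18 ≡ 3 (mod 7).
Since F(a, b, c) ≡ 3 ≠ 0 (mod 7), P does NOT lie on the curve.


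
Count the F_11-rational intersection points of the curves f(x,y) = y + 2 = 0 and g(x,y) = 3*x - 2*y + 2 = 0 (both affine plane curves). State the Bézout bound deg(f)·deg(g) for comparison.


Common zeros: {(9, 9)}; count = 1; Bézout bound = 1.

deg(f) = 1, deg(g) = 1, so Bézout bound = 1.
Scan x ∈ F_11. For each x, list the y ∈ F_11 with f(x, y) ≡ 0 and those with g(x, y) ≡ 0 (mod 11); the common zeros in that column are the intersection.
  x = 0: f ≡ 0 at y ∈ {9}; g ≡ 0 at y ∈ {1}; common: ∅.
  x = 1: f ≡ 0 at y ∈ {9}; g ≡ 0 at y ∈ {8}; common: ∅.
  x = 2: f ≡ 0 at y ∈ {9}; g ≡ 0 at y ∈ {4}; common: ∅.
  x = 3: f ≡ 0 at y ∈ {9}; g ≡ 0 at y ∈ {0}; common: ∅.
  x = 4: f ≡ 0 at y ∈ {9}; g ≡ 0 at y ∈ {7}; common: ∅.
  x = 5: f ≡ 0 at y ∈ {9}; g ≡ 0 at y ∈ {3}; common: ∅.
  x = 6: f ≡ 0 at y ∈ {9}; g ≡ 0 at y ∈ {10}; common: ∅.
  x = 7: f ≡ 0 at y ∈ {9}; g ≡ 0 at y ∈ {6}; common: ∅.
  x = 8: f ≡ 0 at y ∈ {9}; g ≡ 0 at y ∈ {2}; common: ∅.
  x = 9: f ≡ 0 at y ∈ {9}; g ≡ 0 at y ∈ {9}; common: {9}.
  x = 10: f ≡ 0 at y ∈ {9}; g ≡ 0 at y ∈ {5}; common: ∅.
Collecting: common zeros = {(9, 9)}, so the count is 1.
Comparison with the Bézout bound: 1 ≤ 1 = deg(f)·deg(g), as expected for curves with no common component (the bound is attained).


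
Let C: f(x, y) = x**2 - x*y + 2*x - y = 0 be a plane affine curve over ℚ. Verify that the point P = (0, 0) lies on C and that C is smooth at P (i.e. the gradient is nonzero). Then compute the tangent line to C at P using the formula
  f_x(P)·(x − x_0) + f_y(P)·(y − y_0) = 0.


Tangent line at P: 2*x - y = 0.

Step 1: f(0, 0) = 0, so P lies on C.
Step 2: partial derivatives
  f_x(x, y) = 2*x - y + 2, f_y(x, y) = -x - 1.
  f_x(P) = 2, f_y(P) = -1 (gradient nonzero, so P is smooth).
Step 3: tangent line at P: 2·(x − 0) + -1·(y − 0) = 0.
Expanding: 2*x - y = 0.


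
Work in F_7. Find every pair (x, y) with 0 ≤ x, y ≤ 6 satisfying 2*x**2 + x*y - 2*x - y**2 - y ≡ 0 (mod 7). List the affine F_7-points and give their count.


Affine F_7-points: {(0, 0), (0, 6), (1, 0), (4, 5), (5, 5), (5, 6)}; count = 6.

For each of the 49 pairs (x, y) ∈ F_7², evaluate f(x, y) mod 7. Record the zeros.
  x = 0: [0↦0, 1↦5, 2↦1, 3↦2, 4↦1, 5↦5, 6↦0]  zeros at y ∈ {0, 6}
  x = 1: [0↦0, 1↦6, 2↦3, 3↦5, 4↦5, 5↦3, 6↦6]  zeros at y ∈ {0}
  x = 2: [0↦4, 1↦4, 2↦2, 3↦5, 4↦6, 5↦5, 6↦2]  zeros at y ∈ ∅
  x = 3: [0↦5, 1↦6, 2↦5, 3↦2, 4↦4, 5↦4, 6↦2]  zeros at y ∈ ∅
  x = 4: [0↦3, 1↦5, 2↦5, 3↦3, 4↦6, 5↦0, 6↦6]  zeros at y ∈ {5}
  x = 5: [0↦5, 1↦1, 2↦2, 3↦1, 4↦5, 5↦0, 6↦0]  zeros at y ∈ {5, 6}
  x = 6: [0↦4, 1↦1, 2↦3, 3↦3, 4↦1, 5↦4, 6↦5]  zeros at y ∈ ∅
Collecting zeros: affine points = {(0, 0), (0, 6), (1, 0), (4, 5), (5, 5), (5, 6)}.
Total count |C(F_7)_aff| = 6.


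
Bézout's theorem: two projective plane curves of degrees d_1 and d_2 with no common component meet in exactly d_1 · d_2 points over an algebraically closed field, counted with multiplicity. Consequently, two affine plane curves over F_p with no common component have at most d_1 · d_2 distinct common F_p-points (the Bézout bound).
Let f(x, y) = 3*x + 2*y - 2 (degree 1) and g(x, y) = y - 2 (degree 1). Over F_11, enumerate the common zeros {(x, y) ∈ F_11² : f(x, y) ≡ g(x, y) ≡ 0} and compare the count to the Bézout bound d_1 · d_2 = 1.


Common zeros: {(3, 2)}; count = 1; Bézout bound = 1.

deg(f) = 1, deg(g) = 1, so Bézout bound = 1.
Scan x ∈ F_11. For each x, list the y ∈ F_11 with f(x, y) ≡ 0 and those with g(x, y) ≡ 0 (mod 11); the common zeros in that column are the intersection.
  x = 0: f ≡ 0 at y ∈ {1}; g ≡ 0 at y ∈ {2}; common: ∅.
  x = 1: f ≡ 0 at y ∈ {5}; g ≡ 0 at y ∈ {2}; common: ∅.
  x = 2: f ≡ 0 at y ∈ {9}; g ≡ 0 at y ∈ {2}; common: ∅.
  x = 3: f ≡ 0 at y ∈ {2}; g ≡ 0 at y ∈ {2}; common: {2}.
  x = 4: f ≡ 0 at y ∈ {6}; g ≡ 0 at y ∈ {2}; common: ∅.
  x = 5: f ≡ 0 at y ∈ {10}; g ≡ 0 at y ∈ {2}; common: ∅.
  x = 6: f ≡ 0 at y ∈ {3}; g ≡ 0 at y ∈ {2}; common: ∅.
  x = 7: f ≡ 0 at y ∈ {7}; g ≡ 0 at y ∈ {2}; common: ∅.
  x = 8: f ≡ 0 at y ∈ {0}; g ≡ 0 at y ∈ {2}; common: ∅.
  x = 9: f ≡ 0 at y ∈ {4}; g ≡ 0 at y ∈ {2}; common: ∅.
  x = 10: f ≡ 0 at y ∈ {8}; g ≡ 0 at y ∈ {2}; common: ∅.
Collecting: common zeros = {(3, 2)}, so the count is 1.
Comparison with the Bézout bound: 1 ≤ 1 = deg(f)·deg(g), as expected for curves with no common component (the bound is attained).


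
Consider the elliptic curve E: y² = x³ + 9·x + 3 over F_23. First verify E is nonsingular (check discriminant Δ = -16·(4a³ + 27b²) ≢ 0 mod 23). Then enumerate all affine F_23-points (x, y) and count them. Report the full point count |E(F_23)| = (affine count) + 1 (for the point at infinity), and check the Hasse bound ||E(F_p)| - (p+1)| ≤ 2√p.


Affine points = {(0, 7), (0, 16), (1, 6), (1, 17), (2, 11), (2, 12), (5, 9), (5, 14), (7, 8), (7, 15), (8, 9), (8, 14), (9, 10), (9, 13), (10, 9), (10, 14), (17, 3), (17, 20), (19, 8), (19, 15), (20, 8), (20, 15), (21, 0), (22, 4), (22, 19)}; affine count = 25; |E(F_23)| = 26.

Discriminant check: Δ ∝ 4a³ + 27b² = 4·9³ + 27·3² = 4·729 + 27·9 ≡ 8 (mod 23). Nonzero ⇒ E is nonsingular.
For each x ∈ F_23, compute rhs = x³ + 9·x + 3 mod 23, then count y ∈ F_23 with y² ≡ rhs.
  x = 0: rhs = 3, matching y values: 7, 16 (2 points).
  x = 1: rhs = 13, matching y values: 6, 17 (2 points).
  x = 2: rhs = 6, matching y values: 11, 12 (2 points).
  x = 3: rhs = 11, matching y values: none (0 points).
  x = 4: rhs = 11, matching y values: none (0 points).
  x = 5: rhs = 12, matching y values: 9, 14 (2 points).
  x = 6: rhs = 20, matching y values: none (0 points).
  x = 7: rhs = 18, matching y values: 8, 15 (2 points).
  x = 8: rhs = 12, matching y values: 9, 14 (2 points).
  x = 9: rhs = 8, matching y values: 10, 13 (2 points).
  x = 10: rhs = 12, matching y values: 9, 14 (2 points).
  x = 11: rhs = 7, matching y values: none (0 points).
  x = 12: rhs = 22, matching y values: none (0 points).
  x = 13: rhs = 17, matching y values: none (0 points).
  x = 14: rhs = 21, matching y values: none (0 points).
  x = 15: rhs = 17, matching y values: none (0 points).
  x = 16: rhs = 11, matching y values: none (0 points).
  x = 17: rhs = 9, matching y values: 3, 20 (2 points).
  x = 18: rhs = 17, matching y values: none (0 points).
  x = 19: rhs = 18, matching y values: 8, 15 (2 points).
  x = 20: rhs = 18, matching y values: 8, 15 (2 points).
  x = 21: rhs = 0, matching y values: 0 (1 points).
  x = 22: rhs = 16, matching y values: 4, 19 (2 points).
Total affine count: 25.
Full point count |E(F_23)| = 25 + 1 = 26.
Hasse bound: |26 − (23+1)| = |2| = 2 ≤ 2√23 ≈ 9.5917 ✓.


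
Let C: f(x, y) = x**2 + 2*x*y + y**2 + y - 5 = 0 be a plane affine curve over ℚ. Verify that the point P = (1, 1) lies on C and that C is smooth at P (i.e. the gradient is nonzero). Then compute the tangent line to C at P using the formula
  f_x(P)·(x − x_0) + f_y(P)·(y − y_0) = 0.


Tangent line at P: 4*x + 5*y - 9 = 0.

Step 1: f(1, 1) = 0, so P lies on C.
Step 2: partial derivatives
  f_x(x, y) = 2*x + 2*y, f_y(x, y) = 2*x + 2*y + 1.
  f_x(P) = 4, f_y(P) = 5 (gradient nonzero, so P is smooth).
Step 3: tangent line at P: 4·(x − 1) + 5·(y − 1) = 0.
Expanding: 4*x + 5*y - 9 = 0.


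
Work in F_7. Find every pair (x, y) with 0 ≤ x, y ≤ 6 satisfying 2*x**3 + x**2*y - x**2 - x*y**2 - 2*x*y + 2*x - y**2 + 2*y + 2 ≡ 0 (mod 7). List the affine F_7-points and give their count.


Affine F_7-points: {(6, 2)}; count = 1.

For each of the 49 pairs (x, y) ∈ F_7², evaluate f(x, y) mod 7. Record the zeros.
  x = 0: [0↦2, 1↦3, 2↦2, 3↦6, 4↦1, 5↦1, 6↦6]  zeros at y ∈ ∅
  x = 1: [0↦5, 1↦4, 2↦6, 3↦4, 4↦5, 5↦2, 6↦2]  zeros at y ∈ ∅
  x = 2: [0↦4, 1↦3, 2↦3, 3↦4, 4↦6, 5↦2, 6↦6]  zeros at y ∈ ∅
  x = 3: [0↦4, 1↦5, 2↦5, 3↦4, 4↦2, 5↦6, 6↦2]  zeros at y ∈ ∅
  x = 4: [0↦3, 1↦1, 2↦3, 3↦2, 4↦5, 5↦5, 6↦2]  zeros at y ∈ ∅
  x = 5: [0↦6, 1↦3, 2↦2, 3↦3, 4↦6, 5↦4, 6↦4]  zeros at y ∈ ∅
  x = 6: [0↦4, 1↦2, 2↦0, 3↦5, 4↦3, 5↦1, 6↦6]  zeros at y ∈ {2}
Collecting zeros: affine points = {(6, 2)}.
Total count |C(F_7)_aff| = 1.
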